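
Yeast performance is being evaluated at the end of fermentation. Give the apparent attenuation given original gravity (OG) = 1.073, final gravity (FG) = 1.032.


AA = (OG − FG)/(OG − 1) · 100
AA = (1.073 − 1.032)/(1.073 − 1) · 100

56.1644 %


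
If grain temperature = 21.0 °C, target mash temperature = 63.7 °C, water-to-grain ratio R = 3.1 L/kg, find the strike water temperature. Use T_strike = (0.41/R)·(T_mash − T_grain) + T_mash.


T_strike = (0.41/3.1)·(63.7 − 21.0) + 63.7

69.3474 °C


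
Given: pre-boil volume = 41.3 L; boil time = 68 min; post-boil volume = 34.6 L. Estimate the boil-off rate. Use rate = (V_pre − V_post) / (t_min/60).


rate = (41.3 − 34.6) / (68/60)

5.9118 L/hr


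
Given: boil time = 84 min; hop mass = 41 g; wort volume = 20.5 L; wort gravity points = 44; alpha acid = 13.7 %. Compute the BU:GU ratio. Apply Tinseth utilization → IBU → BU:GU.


U = 1.65·0.000125^(GP/1000)·(1−e^(−0.04t))/4.15;  IBU = (α/100)·m·U·1000/V;  BU:GU = IBU/GP
U = 1.65·0.000125^(44/1000)·(1−e^(−0.04·84))/4.15 = 0.2584
IBU = (13.7/100)·41·0.2584·1000/20.5 = 70.8104
BU:GU = 70.8104/44

1.6093


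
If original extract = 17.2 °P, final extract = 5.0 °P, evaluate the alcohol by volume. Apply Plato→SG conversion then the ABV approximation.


SG = 259/(259 − P);  ABV = (OG − FG)·131.25
OG = 259/(259 − 17.2) = 1.0711
FG = 259/(259 − 5.0) = 1.0197
ABV = (1.0711 − 1.0197)·131.25

6.7526 % ABV


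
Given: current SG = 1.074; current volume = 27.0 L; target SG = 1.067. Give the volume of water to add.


V_water = V·((SG_curr − 1)/(SG_target − 1) − 1)
V_water = 27.0·((1.074 − 1)/(1.067 − 1) − 1)

2.8209 L


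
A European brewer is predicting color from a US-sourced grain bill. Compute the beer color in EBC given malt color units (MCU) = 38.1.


SRM = 1.4922·MCU^0.6859;  EBC = SRM·1.97
SRM = 1.4922·38.1^0.6859 = 18.1211
EBC = 18.1211·1.97

35.6985 EBC


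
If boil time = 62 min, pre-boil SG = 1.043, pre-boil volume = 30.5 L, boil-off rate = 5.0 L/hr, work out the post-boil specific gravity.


V_post = V_pre − rate·(t/60);  SG_post = 1 + (SG_pre−1)·V_pre/V_post
V_post = 30.5 − 5.0·(62/60) = 25.3333
SG_post = 1 + (1.043 − 1)·30.5/25.3333

1.0518


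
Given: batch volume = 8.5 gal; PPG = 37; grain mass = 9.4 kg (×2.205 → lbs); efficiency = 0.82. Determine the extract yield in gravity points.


points = lbs × PPG × eff / vol
lbs = 9.4 × 2.205 = 20.7270
points = 20.7270 × 37 × 0.82 / 8.5

73.9832 points


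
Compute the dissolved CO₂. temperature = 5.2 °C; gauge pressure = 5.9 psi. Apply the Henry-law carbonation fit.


vols = (P + 14.695)·(0.01821 + 0.09011·e^(−0.04·T))
vols = (5.9 + 14.695)·(0.01821 + 0.09011·e^(−0.04·5.2))

1.8823 volumes


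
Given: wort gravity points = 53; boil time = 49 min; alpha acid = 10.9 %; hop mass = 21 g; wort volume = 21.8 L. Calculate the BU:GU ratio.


U = 1.65·0.000125^(GP/1000)·(1−e^(−0.04t))/4.15;  IBU = (α/100)·m·U·1000/V;  BU:GU = IBU/GP
U = 1.65·0.000125^(53/1000)·(1−e^(−0.04·49))/4.15 = 0.2121
IBU = (10.9/100)·21·0.2121·1000/21.8 = 22.2754
BU:GU = 22.2754/53

0.4203


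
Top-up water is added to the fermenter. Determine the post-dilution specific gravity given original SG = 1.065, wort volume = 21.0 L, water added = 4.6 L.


SG_new = 1 + (SG_old − 1)·V_old/(V_old + V_water)
pts = (1.065 − 1)·1000·21.0/(21.0 + 4.6) = 53.3203
SG_new = 1 + 53.3203/1000

1.0533


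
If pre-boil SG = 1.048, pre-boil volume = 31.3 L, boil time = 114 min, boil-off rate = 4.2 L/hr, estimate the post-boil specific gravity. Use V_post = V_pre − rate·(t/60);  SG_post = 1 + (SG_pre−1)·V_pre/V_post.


V_post = 31.3 − 4.2·(114/60) = 23.3200
SG_post = 1 + (1.048 − 1)·31.3/23.3200

1.0644


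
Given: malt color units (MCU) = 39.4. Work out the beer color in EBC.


SRM = 1.4922·MCU^0.6859;  EBC = SRM·1.97
SRM = 1.4922·39.4^0.6859 = 18.5429
EBC = 18.5429·1.97

36.5295 EBC


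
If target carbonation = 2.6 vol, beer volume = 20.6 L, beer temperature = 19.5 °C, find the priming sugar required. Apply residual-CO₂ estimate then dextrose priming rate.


residual = 14.695·(0.01821 + 0.09011·e^(−0.04·T));  sugar = (target − residual)·4.0·V
residual = 14.695·(0.01821 + 0.09011·e^(−0.04·19.5)) = 0.8746
sugar = (2.6 − 0.8746)·4.0·20.6

142.1728 g


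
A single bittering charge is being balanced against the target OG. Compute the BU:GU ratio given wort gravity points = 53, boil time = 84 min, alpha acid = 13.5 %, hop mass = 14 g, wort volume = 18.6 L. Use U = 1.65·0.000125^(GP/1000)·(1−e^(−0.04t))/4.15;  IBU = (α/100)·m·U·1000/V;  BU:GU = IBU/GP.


U = 1.65·0.000125^(53/1000)·(1−e^(−0.04·84))/4.15 = 0.2384
IBU = (13.5/100)·14·0.2384·1000/18.6 = 24.2196
BU:GU = 24.2196/53

0.4570


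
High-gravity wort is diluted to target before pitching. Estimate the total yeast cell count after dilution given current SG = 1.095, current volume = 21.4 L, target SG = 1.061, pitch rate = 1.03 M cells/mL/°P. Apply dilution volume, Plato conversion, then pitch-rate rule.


V_w = V·((SG_c−1)/(SG_t−1)−1);  °P = 259 − 259/SG_t;  cells = rate·(V+V_w)·°P
V_w = 21.4·((1.095−1)/(1.061−1)−1) = 11.9279
V_final = 21.4 + 11.9279 = 33.3279
°P = 259 − 259/1.061 = 14.8907
cells = 1.03·33.3279·14.8907

511.1625 billion cells


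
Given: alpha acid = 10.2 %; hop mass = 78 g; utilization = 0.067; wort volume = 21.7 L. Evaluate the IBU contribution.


IBU = (α/100)·mass·U·1000 / V
IBU = (10.2/100)·78·0.067·1000 / 21.7

24.5646 IBU


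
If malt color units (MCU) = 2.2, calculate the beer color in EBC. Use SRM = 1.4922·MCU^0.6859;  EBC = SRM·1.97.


SRM = 1.4922·2.2^0.6859 = 2.5627
EBC = 2.5627·1.97

5.0485 EBC


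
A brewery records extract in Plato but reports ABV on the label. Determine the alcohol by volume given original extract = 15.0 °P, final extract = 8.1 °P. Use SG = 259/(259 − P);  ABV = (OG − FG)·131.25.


OG = 259/(259 − 15.0) = 1.0615
FG = 259/(259 − 8.1) = 1.0323
ABV = (1.0615 − 1.0323)·131.25

3.8314 % ABV


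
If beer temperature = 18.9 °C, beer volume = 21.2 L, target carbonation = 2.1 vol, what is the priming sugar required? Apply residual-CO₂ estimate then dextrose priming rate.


residual = 14.695·(0.01821 + 0.09011·e^(−0.04·T));  sugar = (target − residual)·4.0·V
residual = 14.695·(0.01821 + 0.09011·e^(−0.04·18.9)) = 0.8893
sugar = (2.1 − 0.8893)·4.0·21.2

102.6634 g


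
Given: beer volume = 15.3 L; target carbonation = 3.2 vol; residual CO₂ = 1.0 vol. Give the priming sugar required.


sugar = (target − residual)·4.0·V
sugar = (3.2 − 1.0)·4.0·15.3

134.6400 g


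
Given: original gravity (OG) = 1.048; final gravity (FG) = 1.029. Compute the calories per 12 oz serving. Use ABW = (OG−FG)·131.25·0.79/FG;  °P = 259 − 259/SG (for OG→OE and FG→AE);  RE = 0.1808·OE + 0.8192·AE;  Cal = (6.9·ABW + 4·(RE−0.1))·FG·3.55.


ABW = (1.048 − 1.029)·131.25·0.79/1.029 = 1.9145
OE = 259 − 259/1.048 = 11.8626 °P
AE = 259 − 259/1.029 = 7.2993 °P
RE = 0.1808·11.8626 + 0.8192·7.2993 = 8.1244 °P
Cal = (6.9·1.9145 + 4·(8.1244−0.1))·1.029·3.55

165.5070 kcal


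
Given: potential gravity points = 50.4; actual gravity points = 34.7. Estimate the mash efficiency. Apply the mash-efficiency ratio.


efficiency = actual / potential × 100
efficiency = 34.7 / 50.4 × 100

68.8492 %


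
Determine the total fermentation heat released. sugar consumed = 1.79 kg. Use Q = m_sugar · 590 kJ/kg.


Q = 1.79 · 590

1056.1000 kJ


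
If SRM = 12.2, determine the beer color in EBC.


EBC = SRM · 1.97
EBC = 12.2 · 1.97

24.0340 EBC


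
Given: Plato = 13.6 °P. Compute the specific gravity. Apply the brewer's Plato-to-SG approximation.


SG = 259/(259 − P)
SG = 259/(259 − 13.6)

1.0554


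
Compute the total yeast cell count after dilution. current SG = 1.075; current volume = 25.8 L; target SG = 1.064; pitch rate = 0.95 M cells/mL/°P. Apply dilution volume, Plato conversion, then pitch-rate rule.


V_w = V·((SG_c−1)/(SG_t−1)−1);  °P = 259 − 259/SG_t;  cells = rate·(V+V_w)·°P
V_w = 25.8·((1.075−1)/(1.064−1)−1) = 4.4344
V_final = 25.8 + 4.4344 = 30.2344
°P = 259 − 259/1.064 = 15.5789
cells = 0.95·30.2344·15.5789

447.4687 billion cells


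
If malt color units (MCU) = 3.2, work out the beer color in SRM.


SRM = 1.4922 · MCU^0.6859
SRM = 1.4922 · 3.2^0.6859

3.3137 SRM


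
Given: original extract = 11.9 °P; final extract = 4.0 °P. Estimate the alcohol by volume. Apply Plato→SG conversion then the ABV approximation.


SG = 259/(259 − P);  ABV = (OG − FG)·131.25
OG = 259/(259 − 11.9) = 1.0482
FG = 259/(259 − 4.0) = 1.0157
ABV = (1.0482 − 1.0157)·131.25

4.2620 % ABV


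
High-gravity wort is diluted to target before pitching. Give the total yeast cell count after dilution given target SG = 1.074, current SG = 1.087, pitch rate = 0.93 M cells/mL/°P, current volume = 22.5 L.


V_w = V·((SG_c−1)/(SG_t−1)−1);  °P = 259 − 259/SG_t;  cells = rate·(V+V_w)·°P
V_w = 22.5·((1.087−1)/(1.074−1)−1) = 3.9527
V_final = 22.5 + 3.9527 = 26.4527
°P = 259 − 259/1.074 = 17.8454
cells = 0.93·26.4527·17.8454

439.0159 billion cells


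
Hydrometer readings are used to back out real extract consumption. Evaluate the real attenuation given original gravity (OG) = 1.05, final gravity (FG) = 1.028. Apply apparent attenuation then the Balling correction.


AA = (OG−FG)/(OG−1)·100;  RA = AA·0.8192
AA = (1.05 − 1.028)/(1.05 − 1)·100 = 44.0000
RA = 44.0000·0.8192

36.0448 %


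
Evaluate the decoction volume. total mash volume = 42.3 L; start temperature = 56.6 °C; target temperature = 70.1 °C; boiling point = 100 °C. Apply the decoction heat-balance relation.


V_dec = V_total·(T_target − T_start)/(T_boil − T_start)
V_dec = 42.3·(70.1 − 56.6)/(100 − 56.6)

13.1578 L


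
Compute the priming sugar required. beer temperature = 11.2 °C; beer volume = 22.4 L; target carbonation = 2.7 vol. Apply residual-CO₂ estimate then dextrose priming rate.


residual = 14.695·(0.01821 + 0.09011·e^(−0.04·T));  sugar = (target − residual)·4.0·V
residual = 14.695·(0.01821 + 0.09011·e^(−0.04·11.2)) = 1.1136
sugar = (2.7 − 1.1136)·4.0·22.4

142.1404 g


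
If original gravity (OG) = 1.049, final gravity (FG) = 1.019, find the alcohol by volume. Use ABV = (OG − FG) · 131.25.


ABV = (1.049 − 1.019) · 131.25

3.9375 % ABV


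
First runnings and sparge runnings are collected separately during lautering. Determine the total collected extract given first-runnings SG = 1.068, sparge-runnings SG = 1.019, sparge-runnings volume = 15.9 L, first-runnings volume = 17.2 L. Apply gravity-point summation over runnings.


total = Σ (SG_i − 1)·1000·V_i
first = (1.068 − 1)·1000·17.2 = 1169.6000
sparge = (1.019 − 1)·1000·15.9 = 302.1000
total = 1169.6000 + 302.1000

1471.7000 gravity·L


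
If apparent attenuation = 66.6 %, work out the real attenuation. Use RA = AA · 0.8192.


RA = 66.6 · 0.8192

54.5587 %


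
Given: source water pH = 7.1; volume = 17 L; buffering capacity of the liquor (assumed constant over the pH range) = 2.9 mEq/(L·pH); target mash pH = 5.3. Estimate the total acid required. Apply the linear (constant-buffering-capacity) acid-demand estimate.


acid = buffering capacity · (pH_source − pH_target) · V
acid = 2.9 · (7.1 − 5.3) · 17

88.7400 mEq


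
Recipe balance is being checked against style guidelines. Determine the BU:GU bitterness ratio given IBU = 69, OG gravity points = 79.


BU:GU = IBU / OG_points
BU:GU = 69 / 79

0.8734


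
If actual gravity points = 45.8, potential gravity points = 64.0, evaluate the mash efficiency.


efficiency = actual / potential × 100
efficiency = 45.8 / 64.0 × 100

71.5625 %


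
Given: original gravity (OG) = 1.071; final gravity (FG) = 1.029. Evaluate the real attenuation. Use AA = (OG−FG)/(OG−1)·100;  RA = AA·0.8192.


AA = (1.071 − 1.029)/(1.071 − 1)·100 = 59.1549
RA = 59.1549·0.8192

48.4597 %


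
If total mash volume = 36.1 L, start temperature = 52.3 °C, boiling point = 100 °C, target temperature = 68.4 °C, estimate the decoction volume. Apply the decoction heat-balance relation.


V_dec = V_total·(T_target − T_start)/(T_boil − T_start)
V_dec = 36.1·(68.4 − 52.3)/(100 − 52.3)

12.1847 L


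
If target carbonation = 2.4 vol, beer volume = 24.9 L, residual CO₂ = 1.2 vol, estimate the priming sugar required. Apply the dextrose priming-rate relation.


sugar = (target − residual)·4.0·V
sugar = (2.4 − 1.2)·4.0·24.9

119.5200 g


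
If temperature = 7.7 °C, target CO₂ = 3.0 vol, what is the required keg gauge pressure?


psi = vols/(0.01821 + 0.09011·e^(−0.04·T)) − 14.695
psi = 3.0/(0.01821 + 0.09011·e^(−0.04·7.7)) − 14.695

20.8360 psi


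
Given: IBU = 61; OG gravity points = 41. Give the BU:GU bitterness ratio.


BU:GU = IBU / OG_points
BU:GU = 61 / 41

1.4878


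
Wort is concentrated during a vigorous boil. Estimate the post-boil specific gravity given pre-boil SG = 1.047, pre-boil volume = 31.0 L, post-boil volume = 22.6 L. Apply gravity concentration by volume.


SG_post = 1 + (SG_pre − 1)·V_pre/V_post
pts_pre = (1.047 − 1)·1000 = 47.0000
pts_post = 47.0000·31.0/22.6 = 64.4690
SG_post = 1 + 64.4690/1000

1.0645


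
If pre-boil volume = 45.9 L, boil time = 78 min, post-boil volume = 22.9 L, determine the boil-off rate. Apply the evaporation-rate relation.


rate = (V_pre − V_post) / (t_min/60)
rate = (45.9 − 22.9) / (78/60)

17.6923 L/hr


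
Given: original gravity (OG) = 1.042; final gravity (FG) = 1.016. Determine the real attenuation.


AA = (OG−FG)/(OG−1)·100;  RA = AA·0.8192
AA = (1.042 − 1.016)/(1.042 − 1)·100 = 61.9048
RA = 61.9048·0.8192

50.7124 %


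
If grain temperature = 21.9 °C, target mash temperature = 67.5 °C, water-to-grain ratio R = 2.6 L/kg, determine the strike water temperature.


T_strike = (0.41/R)·(T_mash − T_grain) + T_mash
T_strike = (0.41/2.6)·(67.5 − 21.9) + 67.5

74.6908 °C


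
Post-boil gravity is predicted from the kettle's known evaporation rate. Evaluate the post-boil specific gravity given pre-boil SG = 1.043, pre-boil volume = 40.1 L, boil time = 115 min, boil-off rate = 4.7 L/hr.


V_post = V_pre − rate·(t/60);  SG_post = 1 + (SG_pre−1)·V_pre/V_post
V_post = 40.1 − 4.7·(115/60) = 31.0917
SG_post = 1 + (1.043 − 1)·40.1/31.0917

1.0555


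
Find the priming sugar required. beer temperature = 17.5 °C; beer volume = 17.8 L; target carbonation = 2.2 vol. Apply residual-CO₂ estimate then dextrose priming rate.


residual = 14.695·(0.01821 + 0.09011·e^(−0.04·T));  sugar = (target − residual)·4.0·V
residual = 14.695·(0.01821 + 0.09011·e^(−0.04·17.5)) = 0.9252
sugar = (2.2 − 0.9252)·4.0·17.8

90.7688 g


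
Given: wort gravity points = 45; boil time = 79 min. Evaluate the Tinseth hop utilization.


U = 1.65·0.000125^(GP/1000) · (1 − e^(−0.04·t))/4.15
bigness = 1.65·0.000125^(45/1000) = 1.1011
boil_factor = (1 − e^(−0.04·79))/4.15 = 0.2307
U = 1.1011 · 0.2307

0.2541


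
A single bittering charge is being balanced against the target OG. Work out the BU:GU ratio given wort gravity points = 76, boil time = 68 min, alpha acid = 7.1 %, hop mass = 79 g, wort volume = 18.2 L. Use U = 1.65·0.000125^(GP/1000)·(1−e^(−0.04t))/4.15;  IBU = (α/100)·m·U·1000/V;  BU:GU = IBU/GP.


U = 1.65·0.000125^(76/1000)·(1−e^(−0.04·68))/4.15 = 0.1876
IBU = (7.1/100)·79·0.1876·1000/18.2 = 57.8123
BU:GU = 57.8123/76

0.7607


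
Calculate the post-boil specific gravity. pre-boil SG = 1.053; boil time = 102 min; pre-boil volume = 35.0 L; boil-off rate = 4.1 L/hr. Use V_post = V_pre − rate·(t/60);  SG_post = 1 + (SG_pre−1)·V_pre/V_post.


V_post = 35.0 − 4.1·(102/60) = 28.0300
SG_post = 1 + (1.053 − 1)·35.0/28.0300

1.0662


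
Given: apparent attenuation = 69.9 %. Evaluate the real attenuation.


RA = AA · 0.8192
RA = 69.9 · 0.8192

57.2621 %


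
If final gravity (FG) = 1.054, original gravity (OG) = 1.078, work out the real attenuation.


AA = (OG−FG)/(OG−1)·100;  RA = AA·0.8192
AA = (1.078 − 1.054)/(1.078 − 1)·100 = 30.7692
RA = 30.7692·0.8192

25.2062 %


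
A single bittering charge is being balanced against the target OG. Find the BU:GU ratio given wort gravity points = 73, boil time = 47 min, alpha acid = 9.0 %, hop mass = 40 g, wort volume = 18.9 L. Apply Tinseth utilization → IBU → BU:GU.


U = 1.65·0.000125^(GP/1000)·(1−e^(−0.04t))/4.15;  IBU = (α/100)·m·U·1000/V;  BU:GU = IBU/GP
U = 1.65·0.000125^(73/1000)·(1−e^(−0.04·47))/4.15 = 0.1748
IBU = (9.0/100)·40·0.1748·1000/18.9 = 33.3000
BU:GU = 33.3000/73

0.4562


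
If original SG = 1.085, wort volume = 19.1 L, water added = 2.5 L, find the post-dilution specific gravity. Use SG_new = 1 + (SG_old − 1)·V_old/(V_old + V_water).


pts = (1.085 − 1)·1000·19.1/(19.1 + 2.5) = 75.1620
SG_new = 1 + 75.1620/1000

1.0752


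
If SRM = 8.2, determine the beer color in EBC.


EBC = SRM · 1.97
EBC = 8.2 · 1.97

16.1540 EBC


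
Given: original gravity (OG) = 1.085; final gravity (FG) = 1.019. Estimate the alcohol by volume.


ABV = (OG − FG) · 131.25
ABV = (1.085 − 1.019) · 131.25

8.6625 % ABV


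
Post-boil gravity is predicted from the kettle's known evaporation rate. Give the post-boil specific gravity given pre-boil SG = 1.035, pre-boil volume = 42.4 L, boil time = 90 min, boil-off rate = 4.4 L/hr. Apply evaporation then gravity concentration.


V_post = V_pre − rate·(t/60);  SG_post = 1 + (SG_pre−1)·V_pre/V_post
V_post = 42.4 − 4.4·(90/60) = 35.8000
SG_post = 1 + (1.035 − 1)·42.4/35.8000

1.0415


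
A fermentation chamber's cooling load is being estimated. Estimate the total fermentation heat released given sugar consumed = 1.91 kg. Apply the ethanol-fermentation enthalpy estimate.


Q = m_sugar · 590 kJ/kg
Q = 1.91 · 590

1126.9000 kJ


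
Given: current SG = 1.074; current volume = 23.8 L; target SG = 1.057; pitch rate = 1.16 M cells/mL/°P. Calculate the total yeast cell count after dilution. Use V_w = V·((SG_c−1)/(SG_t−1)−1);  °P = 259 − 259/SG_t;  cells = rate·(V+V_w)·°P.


V_w = 23.8·((1.074−1)/(1.057−1)−1) = 7.0982
V_final = 23.8 + 7.0982 = 30.8982
°P = 259 − 259/1.057 = 13.9669
cells = 1.16·30.8982·13.9669

500.6007 billion cells


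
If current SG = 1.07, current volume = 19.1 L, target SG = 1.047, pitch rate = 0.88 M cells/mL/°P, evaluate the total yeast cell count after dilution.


V_w = V·((SG_c−1)/(SG_t−1)−1);  °P = 259 − 259/SG_t;  cells = rate·(V+V_w)·°P
V_w = 19.1·((1.07−1)/(1.047−1)−1) = 9.3468
V_final = 19.1 + 9.3468 = 28.4468
°P = 259 − 259/1.047 = 11.6266
cells = 0.88·28.4468·11.6266

291.0497 billion cells


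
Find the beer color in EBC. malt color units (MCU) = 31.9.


SRM = 1.4922·MCU^0.6859;  EBC = SRM·1.97
SRM = 1.4922·31.9^0.6859 = 16.0427
EBC = 16.0427·1.97

31.6041 EBC


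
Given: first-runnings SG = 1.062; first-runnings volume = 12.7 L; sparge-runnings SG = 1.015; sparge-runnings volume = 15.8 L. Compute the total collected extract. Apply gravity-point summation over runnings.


total = Σ (SG_i − 1)·1000·V_i
first = (1.062 − 1)·1000·12.7 = 787.4000
sparge = (1.015 − 1)·1000·15.8 = 237.0000
total = 787.4000 + 237.0000

1024.4000 gravity·L


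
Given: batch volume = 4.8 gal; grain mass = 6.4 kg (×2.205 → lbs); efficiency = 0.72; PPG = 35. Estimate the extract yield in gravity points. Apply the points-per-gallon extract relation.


points = lbs × PPG × eff / vol
lbs = 6.4 × 2.205 = 14.1120
points = 14.1120 × 35 × 0.72 / 4.8

74.0880 points


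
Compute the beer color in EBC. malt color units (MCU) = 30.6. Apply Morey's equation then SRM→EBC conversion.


SRM = 1.4922·MCU^0.6859;  EBC = SRM·1.97
SRM = 1.4922·30.6^0.6859 = 15.5913
EBC = 15.5913·1.97

30.7149 EBC


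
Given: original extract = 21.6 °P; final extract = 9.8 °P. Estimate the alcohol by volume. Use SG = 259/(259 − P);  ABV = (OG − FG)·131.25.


OG = 259/(259 − 21.6) = 1.0910
FG = 259/(259 − 9.8) = 1.0393
ABV = (1.0910 − 1.0393)·131.25

6.7804 % ABV


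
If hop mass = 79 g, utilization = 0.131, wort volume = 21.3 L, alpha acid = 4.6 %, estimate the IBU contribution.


IBU = (α/100)·mass·U·1000 / V
IBU = (4.6/100)·79·0.131·1000 / 21.3

22.3500 IBU


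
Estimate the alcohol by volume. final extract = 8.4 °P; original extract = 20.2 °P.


SG = 259/(259 − P);  ABV = (OG − FG)·131.25
OG = 259/(259 − 20.2) = 1.0846
FG = 259/(259 − 8.4) = 1.0335
ABV = (1.0846 − 1.0335)·131.25

6.7029 % ABV


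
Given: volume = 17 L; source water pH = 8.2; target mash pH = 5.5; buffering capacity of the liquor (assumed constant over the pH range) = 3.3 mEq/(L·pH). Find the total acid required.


acid = buffering capacity · (pH_source − pH_target) · V
acid = 3.3 · (8.2 − 5.5) · 17

151.4700 mEq


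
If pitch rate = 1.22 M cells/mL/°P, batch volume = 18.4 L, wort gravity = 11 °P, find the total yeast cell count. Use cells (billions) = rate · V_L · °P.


cells = 1.22 · 18.4 · 11

246.9280 billion cells


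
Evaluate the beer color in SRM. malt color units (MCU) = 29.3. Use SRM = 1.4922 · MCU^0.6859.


SRM = 1.4922 · 29.3^0.6859

15.1339 SRM


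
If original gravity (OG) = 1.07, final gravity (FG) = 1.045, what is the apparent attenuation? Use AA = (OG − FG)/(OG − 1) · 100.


AA = (1.07 − 1.045)/(1.07 − 1) · 100

35.7143 %


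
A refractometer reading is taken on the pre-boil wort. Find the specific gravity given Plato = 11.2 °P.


SG = 259/(259 − P)
SG = 259/(259 − 11.2)

1.0452


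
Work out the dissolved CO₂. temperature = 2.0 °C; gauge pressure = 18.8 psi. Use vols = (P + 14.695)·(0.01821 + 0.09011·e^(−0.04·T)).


vols = (18.8 + 14.695)·(0.01821 + 0.09011·e^(−0.04·2.0))

3.3961 volumes


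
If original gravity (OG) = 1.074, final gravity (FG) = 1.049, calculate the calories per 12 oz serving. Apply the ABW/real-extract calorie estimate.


ABW = (OG−FG)·131.25·0.79/FG;  °P = 259 − 259/SG (for OG→OE and FG→AE);  RE = 0.1808·OE + 0.8192·AE;  Cal = (6.9·ABW + 4·(RE−0.1))·FG·3.55
ABW = (1.074 − 1.049)·131.25·0.79/1.049 = 2.4711
OE = 259 − 259/1.074 = 17.8454 °P
AE = 259 − 259/1.049 = 12.0982 °P
RE = 0.1808·17.8454 + 0.8192·12.0982 = 13.1373 °P
Cal = (6.9·2.4711 + 4·(13.1373−0.1))·1.049·3.55

257.6965 kcal


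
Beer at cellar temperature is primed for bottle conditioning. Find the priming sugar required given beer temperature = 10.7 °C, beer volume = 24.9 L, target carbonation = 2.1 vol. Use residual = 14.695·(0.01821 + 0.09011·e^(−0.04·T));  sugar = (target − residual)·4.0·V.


residual = 14.695·(0.01821 + 0.09011·e^(−0.04·10.7)) = 1.1307
sugar = (2.1 − 1.1307)·4.0·24.9

96.5420 g


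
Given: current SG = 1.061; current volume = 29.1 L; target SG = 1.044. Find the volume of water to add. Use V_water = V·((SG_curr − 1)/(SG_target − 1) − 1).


V_water = 29.1·((1.061 − 1)/(1.044 − 1) − 1)

11.2432 L


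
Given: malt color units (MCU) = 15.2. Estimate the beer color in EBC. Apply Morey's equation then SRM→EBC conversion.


SRM = 1.4922·MCU^0.6859;  EBC = SRM·1.97
SRM = 1.4922·15.2^0.6859 = 9.6484
EBC = 9.6484·1.97

19.0073 EBC


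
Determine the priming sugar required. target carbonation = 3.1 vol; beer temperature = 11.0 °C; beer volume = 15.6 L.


residual = 14.695·(0.01821 + 0.09011·e^(−0.04·T));  sugar = (target − residual)·4.0·V
residual = 14.695·(0.01821 + 0.09011·e^(−0.04·11.0)) = 1.1204
sugar = (3.1 − 1.1204)·4.0·15.6

123.5266 g


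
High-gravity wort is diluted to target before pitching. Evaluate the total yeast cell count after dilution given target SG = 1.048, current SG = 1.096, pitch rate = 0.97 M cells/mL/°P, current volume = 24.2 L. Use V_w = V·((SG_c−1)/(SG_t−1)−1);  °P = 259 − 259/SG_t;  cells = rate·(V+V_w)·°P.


V_w = 24.2·((1.096−1)/(1.048−1)−1) = 24.2000
V_final = 24.2 + 24.2000 = 48.4000
°P = 259 − 259/1.048 = 11.8626
cells = 0.97·48.4000·11.8626

556.9251 billion cells


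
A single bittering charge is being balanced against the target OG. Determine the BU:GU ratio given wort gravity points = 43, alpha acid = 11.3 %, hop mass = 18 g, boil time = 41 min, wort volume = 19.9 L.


U = 1.65·0.000125^(GP/1000)·(1−e^(−0.04t))/4.15;  IBU = (α/100)·m·U·1000/V;  BU:GU = IBU/GP
U = 1.65·0.000125^(43/1000)·(1−e^(−0.04·41))/4.15 = 0.2177
IBU = (11.3/100)·18·0.2177·1000/19.9 = 22.2560
BU:GU = 22.2560/43

0.5176


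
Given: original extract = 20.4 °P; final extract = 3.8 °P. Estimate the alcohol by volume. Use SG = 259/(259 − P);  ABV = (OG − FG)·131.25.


OG = 259/(259 − 20.4) = 1.0855
FG = 259/(259 − 3.8) = 1.0149
ABV = (1.0855 − 1.0149)·131.25

9.2674 % ABV


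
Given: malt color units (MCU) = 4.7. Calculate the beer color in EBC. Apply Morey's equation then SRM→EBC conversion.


SRM = 1.4922·MCU^0.6859;  EBC = SRM·1.97
SRM = 1.4922·4.7^0.6859 = 4.3134
EBC = 4.3134·1.97

8.4974 EBC


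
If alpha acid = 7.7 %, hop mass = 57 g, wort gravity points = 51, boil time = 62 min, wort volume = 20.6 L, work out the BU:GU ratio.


U = 1.65·0.000125^(GP/1000)·(1−e^(−0.04t))/4.15;  IBU = (α/100)·m·U·1000/V;  BU:GU = IBU/GP
U = 1.65·0.000125^(51/1000)·(1−e^(−0.04·62))/4.15 = 0.2304
IBU = (7.7/100)·57·0.2304·1000/20.6 = 49.0788
BU:GU = 49.0788/51

0.9623


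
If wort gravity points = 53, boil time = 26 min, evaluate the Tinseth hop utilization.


U = 1.65·0.000125^(GP/1000) · (1 − e^(−0.04·t))/4.15
bigness = 1.65·0.000125^(53/1000) = 1.0248
boil_factor = (1 − e^(−0.04·26))/4.15 = 0.1558
U = 1.0248 · 0.1558

0.1597


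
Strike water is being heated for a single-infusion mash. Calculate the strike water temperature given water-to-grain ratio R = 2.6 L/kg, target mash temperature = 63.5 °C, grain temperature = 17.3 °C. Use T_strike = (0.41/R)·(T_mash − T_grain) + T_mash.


T_strike = (0.41/2.6)·(63.5 − 17.3) + 63.5

70.7854 °C


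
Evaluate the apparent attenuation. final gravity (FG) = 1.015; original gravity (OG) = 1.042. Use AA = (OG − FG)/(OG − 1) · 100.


AA = (1.042 − 1.015)/(1.042 − 1) · 100

64.2857 %


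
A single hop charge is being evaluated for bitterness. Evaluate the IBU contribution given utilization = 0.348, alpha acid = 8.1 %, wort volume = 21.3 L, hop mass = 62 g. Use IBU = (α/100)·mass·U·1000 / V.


IBU = (8.1/100)·62·0.348·1000 / 21.3

82.0496 IBU


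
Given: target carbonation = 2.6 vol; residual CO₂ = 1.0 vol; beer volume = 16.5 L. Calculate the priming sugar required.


sugar = (target − residual)·4.0·V
sugar = (2.6 − 1.0)·4.0·16.5

105.6000 g


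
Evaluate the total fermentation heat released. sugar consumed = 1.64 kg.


Q = m_sugar · 590 kJ/kg
Q = 1.64 · 590

967.6000 kJ


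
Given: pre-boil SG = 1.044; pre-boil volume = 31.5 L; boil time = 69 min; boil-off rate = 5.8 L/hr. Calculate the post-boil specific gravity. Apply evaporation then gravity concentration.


V_post = V_pre − rate·(t/60);  SG_post = 1 + (SG_pre−1)·V_pre/V_post
V_post = 31.5 − 5.8·(69/60) = 24.8300
SG_post = 1 + (1.044 − 1)·31.5/24.8300

1.0558


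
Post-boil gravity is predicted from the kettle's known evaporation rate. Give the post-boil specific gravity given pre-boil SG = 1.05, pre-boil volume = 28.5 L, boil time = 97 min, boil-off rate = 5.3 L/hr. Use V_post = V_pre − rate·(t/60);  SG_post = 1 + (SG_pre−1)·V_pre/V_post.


V_post = 28.5 − 5.3·(97/60) = 19.9317
SG_post = 1 + (1.05 − 1)·28.5/19.9317

1.0715


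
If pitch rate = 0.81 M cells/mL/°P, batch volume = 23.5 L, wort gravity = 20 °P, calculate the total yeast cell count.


cells (billions) = rate · V_L · °P
cells = 0.81 · 23.5 · 20

380.7000 billion cells


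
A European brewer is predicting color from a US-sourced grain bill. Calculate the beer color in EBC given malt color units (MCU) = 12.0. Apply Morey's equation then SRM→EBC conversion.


SRM = 1.4922·MCU^0.6859;  EBC = SRM·1.97
SRM = 1.4922·12.0^0.6859 = 8.2042
EBC = 8.2042·1.97

16.1623 EBC


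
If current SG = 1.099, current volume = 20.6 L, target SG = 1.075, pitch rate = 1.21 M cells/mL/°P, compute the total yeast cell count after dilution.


V_w = V·((SG_c−1)/(SG_t−1)−1);  °P = 259 − 259/SG_t;  cells = rate·(V+V_w)·°P
V_w = 20.6·((1.099−1)/(1.075−1)−1) = 6.5920
V_final = 20.6 + 6.5920 = 27.1920
°P = 259 − 259/1.075 = 18.0698
cells = 1.21·27.1920·18.0698

594.5373 billion cells


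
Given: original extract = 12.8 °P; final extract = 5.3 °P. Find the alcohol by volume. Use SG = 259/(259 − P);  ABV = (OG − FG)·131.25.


OG = 259/(259 − 12.8) = 1.0520
FG = 259/(259 − 5.3) = 1.0209
ABV = (1.0520 − 1.0209)·131.25

4.0818 % ABV


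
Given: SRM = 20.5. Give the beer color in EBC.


EBC = SRM · 1.97
EBC = 20.5 · 1.97

40.3850 EBC


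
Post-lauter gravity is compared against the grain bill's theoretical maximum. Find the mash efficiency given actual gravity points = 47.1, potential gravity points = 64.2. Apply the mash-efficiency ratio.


efficiency = actual / potential × 100
efficiency = 47.1 / 64.2 × 100

73.3645 %


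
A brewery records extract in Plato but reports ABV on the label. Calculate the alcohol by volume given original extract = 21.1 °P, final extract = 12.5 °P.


SG = 259/(259 − P);  ABV = (OG − FG)·131.25
OG = 259/(259 − 21.1) = 1.0887
FG = 259/(259 − 12.5) = 1.0507
ABV = (1.0887 − 1.0507)·131.25

4.9852 % ABV


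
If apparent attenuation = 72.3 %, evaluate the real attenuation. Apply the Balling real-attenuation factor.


RA = AA · 0.8192
RA = 72.3 · 0.8192

59.2282 %


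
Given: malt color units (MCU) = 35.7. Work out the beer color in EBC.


SRM = 1.4922·MCU^0.6859;  EBC = SRM·1.97
SRM = 1.4922·35.7^0.6859 = 17.3301
EBC = 17.3301·1.97

34.1404 EBC


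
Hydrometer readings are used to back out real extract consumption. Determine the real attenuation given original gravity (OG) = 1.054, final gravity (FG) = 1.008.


AA = (OG−FG)/(OG−1)·100;  RA = AA·0.8192
AA = (1.054 − 1.008)/(1.054 − 1)·100 = 85.1852
RA = 85.1852·0.8192

69.7837 %


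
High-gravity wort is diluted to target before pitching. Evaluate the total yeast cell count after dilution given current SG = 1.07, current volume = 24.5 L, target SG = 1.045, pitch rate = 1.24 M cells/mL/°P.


V_w = V·((SG_c−1)/(SG_t−1)−1);  °P = 259 − 259/SG_t;  cells = rate·(V+V_w)·°P
V_w = 24.5·((1.07−1)/(1.045−1)−1) = 13.6111
V_final = 24.5 + 13.6111 = 38.1111
°P = 259 − 259/1.045 = 11.1531
cells = 1.24·38.1111·11.1531

527.0712 billion cells


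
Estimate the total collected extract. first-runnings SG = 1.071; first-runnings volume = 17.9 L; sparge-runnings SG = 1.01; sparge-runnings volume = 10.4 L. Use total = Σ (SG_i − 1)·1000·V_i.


first = (1.071 − 1)·1000·17.9 = 1270.9000
sparge = (1.01 − 1)·1000·10.4 = 104.0000
total = 1270.9000 + 104.0000

1374.9000 gravity·L


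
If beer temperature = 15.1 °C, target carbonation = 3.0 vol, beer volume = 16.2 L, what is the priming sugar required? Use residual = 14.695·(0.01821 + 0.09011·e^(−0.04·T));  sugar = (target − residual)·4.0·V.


residual = 14.695·(0.01821 + 0.09011·e^(−0.04·15.1)) = 0.9914
sugar = (3.0 − 0.9914)·4.0·16.2

130.1564 g


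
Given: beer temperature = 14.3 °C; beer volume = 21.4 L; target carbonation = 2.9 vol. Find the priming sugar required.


residual = 14.695·(0.01821 + 0.09011·e^(−0.04·T));  sugar = (target − residual)·4.0·V
residual = 14.695·(0.01821 + 0.09011·e^(−0.04·14.3)) = 1.0149
sugar = (2.9 − 1.0149)·4.0·21.4

161.3603 g


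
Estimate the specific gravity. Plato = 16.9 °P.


SG = 259/(259 − P)
SG = 259/(259 − 16.9)

1.0698


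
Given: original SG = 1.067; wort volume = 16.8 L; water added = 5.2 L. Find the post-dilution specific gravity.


SG_new = 1 + (SG_old − 1)·V_old/(V_old + V_water)
pts = (1.067 − 1)·1000·16.8/(16.8 + 5.2) = 51.1636
SG_new = 1 + 51.1636/1000

1.0512


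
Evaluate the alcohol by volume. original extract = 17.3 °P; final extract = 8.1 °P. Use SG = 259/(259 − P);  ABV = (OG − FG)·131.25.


OG = 259/(259 − 17.3) = 1.0716
FG = 259/(259 − 8.1) = 1.0323
ABV = (1.0716 − 1.0323)·131.25

5.1571 % ABV


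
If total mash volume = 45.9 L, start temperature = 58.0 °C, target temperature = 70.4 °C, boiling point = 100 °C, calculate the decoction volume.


V_dec = V_total·(T_target − T_start)/(T_boil − T_start)
V_dec = 45.9·(70.4 − 58.0)/(100 − 58.0)

13.5514 L


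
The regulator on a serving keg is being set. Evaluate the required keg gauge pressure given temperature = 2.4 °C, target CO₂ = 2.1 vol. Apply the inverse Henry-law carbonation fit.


psi = vols/(0.01821 + 0.09011·e^(−0.04·T)) − 14.695
psi = 2.1/(0.01821 + 0.09011·e^(−0.04·2.4)) − 14.695

6.2900 psi


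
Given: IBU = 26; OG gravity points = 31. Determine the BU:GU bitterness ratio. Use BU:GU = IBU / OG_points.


BU:GU = 26 / 31

0.8387


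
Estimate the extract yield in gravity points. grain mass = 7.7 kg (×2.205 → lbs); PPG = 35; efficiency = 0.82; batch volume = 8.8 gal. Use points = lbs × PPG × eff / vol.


lbs = 7.7 × 2.205 = 16.9785
points = 16.9785 × 35 × 0.82 / 8.8

55.3731 points


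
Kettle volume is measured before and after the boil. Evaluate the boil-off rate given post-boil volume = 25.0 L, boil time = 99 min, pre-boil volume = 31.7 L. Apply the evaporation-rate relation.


rate = (V_pre − V_post) / (t_min/60)
rate = (31.7 − 25.0) / (99/60)

4.0606 L/hr


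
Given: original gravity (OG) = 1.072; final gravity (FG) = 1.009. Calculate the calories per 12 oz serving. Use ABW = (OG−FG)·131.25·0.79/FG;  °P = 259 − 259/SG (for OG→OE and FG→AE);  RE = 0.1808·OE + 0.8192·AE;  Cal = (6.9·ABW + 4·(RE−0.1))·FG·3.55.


ABW = (1.072 − 1.009)·131.25·0.79/1.009 = 6.4740
OE = 259 − 259/1.072 = 17.3955 °P
AE = 259 − 259/1.009 = 2.3102 °P
RE = 0.1808·17.3955 + 0.8192·2.3102 = 5.0376 °P
Cal = (6.9·6.4740 + 4·(5.0376−0.1))·1.009·3.55

230.7544 kcal


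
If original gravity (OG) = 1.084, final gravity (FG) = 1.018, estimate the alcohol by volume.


ABV = (OG − FG) · 131.25
ABV = (1.084 − 1.018) · 131.25

8.6625 % ABV


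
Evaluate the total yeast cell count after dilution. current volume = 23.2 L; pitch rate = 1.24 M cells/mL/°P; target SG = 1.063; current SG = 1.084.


V_w = V·((SG_c−1)/(SG_t−1)−1);  °P = 259 − 259/SG_t;  cells = rate·(V+V_w)·°P
V_w = 23.2·((1.084−1)/(1.063−1)−1) = 7.7333
V_final = 23.2 + 7.7333 = 30.9333
°P = 259 − 259/1.063 = 15.3500
cells = 1.24·30.9333·15.3500

588.7833 billion cells


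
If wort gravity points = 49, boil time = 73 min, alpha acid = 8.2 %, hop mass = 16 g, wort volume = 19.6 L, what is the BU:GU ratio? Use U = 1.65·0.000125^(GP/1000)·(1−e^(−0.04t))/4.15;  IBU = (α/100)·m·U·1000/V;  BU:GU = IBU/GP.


U = 1.65·0.000125^(49/1000)·(1−e^(−0.04·73))/4.15 = 0.2422
IBU = (8.2/100)·16·0.2422·1000/19.6 = 16.2100
BU:GU = 16.2100/49

0.3308


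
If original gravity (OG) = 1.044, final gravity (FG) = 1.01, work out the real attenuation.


AA = (OG−FG)/(OG−1)·100;  RA = AA·0.8192
AA = (1.044 − 1.01)/(1.044 − 1)·100 = 77.2727
RA = 77.2727·0.8192

63.3018 %


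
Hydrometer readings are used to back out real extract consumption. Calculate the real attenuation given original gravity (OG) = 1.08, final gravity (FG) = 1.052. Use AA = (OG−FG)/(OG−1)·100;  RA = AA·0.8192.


AA = (1.08 − 1.052)/(1.08 − 1)·100 = 35.0000
RA = 35.0000·0.8192

28.6720 %


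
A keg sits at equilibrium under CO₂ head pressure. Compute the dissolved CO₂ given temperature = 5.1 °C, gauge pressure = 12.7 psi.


vols = (P + 14.695)·(0.01821 + 0.09011·e^(−0.04·T))
vols = (12.7 + 14.695)·(0.01821 + 0.09011·e^(−0.04·5.1))

2.5119 volumes


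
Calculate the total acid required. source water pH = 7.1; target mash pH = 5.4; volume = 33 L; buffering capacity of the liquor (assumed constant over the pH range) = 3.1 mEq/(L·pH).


acid = buffering capacity · (pH_source − pH_target) · V
acid = 3.1 · (7.1 − 5.4) · 33

173.9100 mEq


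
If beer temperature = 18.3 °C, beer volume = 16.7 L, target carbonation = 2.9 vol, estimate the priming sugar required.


residual = 14.695·(0.01821 + 0.09011·e^(−0.04·T));  sugar = (target − residual)·4.0·V
residual = 14.695·(0.01821 + 0.09011·e^(−0.04·18.3)) = 0.9044
sugar = (2.9 − 0.9044)·4.0·16.7

133.3028 g


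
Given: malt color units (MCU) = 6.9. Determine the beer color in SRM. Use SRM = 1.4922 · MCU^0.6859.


SRM = 1.4922 · 6.9^0.6859

5.6130 SRM


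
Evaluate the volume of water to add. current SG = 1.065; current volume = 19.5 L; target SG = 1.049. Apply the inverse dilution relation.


V_water = V·((SG_curr − 1)/(SG_target − 1) − 1)
V_water = 19.5·((1.065 − 1)/(1.049 − 1) − 1)

6.3673 L


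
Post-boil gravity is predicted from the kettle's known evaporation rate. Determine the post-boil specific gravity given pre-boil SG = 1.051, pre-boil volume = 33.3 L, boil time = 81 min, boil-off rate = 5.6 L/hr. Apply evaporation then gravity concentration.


V_post = V_pre − rate·(t/60);  SG_post = 1 + (SG_pre−1)·V_pre/V_post
V_post = 33.3 − 5.6·(81/60) = 25.7400
SG_post = 1 + (1.051 − 1)·33.3/25.7400

1.0660


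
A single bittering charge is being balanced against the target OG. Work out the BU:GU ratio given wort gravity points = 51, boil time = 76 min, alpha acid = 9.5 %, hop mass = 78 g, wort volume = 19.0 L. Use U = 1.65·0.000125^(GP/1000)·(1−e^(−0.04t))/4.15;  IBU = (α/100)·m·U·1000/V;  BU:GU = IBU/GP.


U = 1.65·0.000125^(51/1000)·(1−e^(−0.04·76))/4.15 = 0.2394
IBU = (9.5/100)·78·0.2394·1000/19.0 = 93.3588
BU:GU = 93.3588/51

1.8306


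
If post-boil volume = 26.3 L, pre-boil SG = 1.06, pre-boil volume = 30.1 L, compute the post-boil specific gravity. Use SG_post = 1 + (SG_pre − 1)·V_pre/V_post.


pts_pre = (1.06 − 1)·1000 = 60.0000
pts_post = 60.0000·30.1/26.3 = 68.6692
SG_post = 1 + 68.6692/1000

1.0687


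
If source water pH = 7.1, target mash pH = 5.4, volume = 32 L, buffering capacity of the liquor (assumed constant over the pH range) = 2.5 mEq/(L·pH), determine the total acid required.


acid = buffering capacity · (pH_source − pH_target) · V
acid = 2.5 · (7.1 − 5.4) · 32

136.0000 mEq


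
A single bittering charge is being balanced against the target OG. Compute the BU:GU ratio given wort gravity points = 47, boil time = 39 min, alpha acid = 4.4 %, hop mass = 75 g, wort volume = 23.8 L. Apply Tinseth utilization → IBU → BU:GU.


U = 1.65·0.000125^(GP/1000)·(1−e^(−0.04t))/4.15;  IBU = (α/100)·m·U·1000/V;  BU:GU = IBU/GP
U = 1.65·0.000125^(47/1000)·(1−e^(−0.04·39))/4.15 = 0.2058
IBU = (4.4/100)·75·0.2058·1000/23.8 = 28.5417
BU:GU = 28.5417/47

0.6073


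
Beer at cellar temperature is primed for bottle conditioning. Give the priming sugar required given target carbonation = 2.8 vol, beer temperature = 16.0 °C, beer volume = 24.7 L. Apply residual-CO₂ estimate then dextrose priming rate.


residual = 14.695·(0.01821 + 0.09011·e^(−0.04·T));  sugar = (target − residual)·4.0·V
residual = 14.695·(0.01821 + 0.09011·e^(−0.04·16.0)) = 0.9658
sugar = (2.8 − 0.9658)·4.0·24.7

181.2171 g
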